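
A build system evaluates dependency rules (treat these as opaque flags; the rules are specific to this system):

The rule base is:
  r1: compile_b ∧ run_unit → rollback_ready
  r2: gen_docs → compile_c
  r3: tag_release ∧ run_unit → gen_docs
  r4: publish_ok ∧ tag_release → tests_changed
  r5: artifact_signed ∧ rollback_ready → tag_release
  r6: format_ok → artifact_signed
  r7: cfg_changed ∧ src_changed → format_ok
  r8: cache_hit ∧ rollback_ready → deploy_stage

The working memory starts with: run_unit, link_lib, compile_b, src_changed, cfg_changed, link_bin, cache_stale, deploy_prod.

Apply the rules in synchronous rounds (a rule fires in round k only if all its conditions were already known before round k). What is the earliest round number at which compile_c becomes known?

Round 1: r1 [compile_b ∧ run_unit → rollback_ready]; r7 [cfg_changed ∧ src_changed → format_ok]. New: rollback_ready, format_ok.
Round 2: r6 [format_ok → artifact_signed]. New: artifact_signed.
Round 3: r5 [artifact_signed ∧ rollback_ready → tag_release]. New: tag_release.
Round 4: r3 [tag_release ∧ run_unit → gen_docs]. New: gen_docs.
Round 5: r2 [gen_docs → compile_c]. New: compile_c.
compile_c first appears in round 5.

5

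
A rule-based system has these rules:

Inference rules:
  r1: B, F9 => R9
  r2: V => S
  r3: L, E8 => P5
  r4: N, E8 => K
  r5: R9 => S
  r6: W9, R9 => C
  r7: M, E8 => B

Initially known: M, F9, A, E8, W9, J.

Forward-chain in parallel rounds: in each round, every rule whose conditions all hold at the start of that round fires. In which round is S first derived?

Round 1: r7 [M, E8 => B]. Adds B.
Round 2: r1 [B, F9 => R9]. Adds R9.
Round 3: r5 [R9 => S]; r6 [W9, R9 => C]. Adds S, C.
S first appears in round 3.

3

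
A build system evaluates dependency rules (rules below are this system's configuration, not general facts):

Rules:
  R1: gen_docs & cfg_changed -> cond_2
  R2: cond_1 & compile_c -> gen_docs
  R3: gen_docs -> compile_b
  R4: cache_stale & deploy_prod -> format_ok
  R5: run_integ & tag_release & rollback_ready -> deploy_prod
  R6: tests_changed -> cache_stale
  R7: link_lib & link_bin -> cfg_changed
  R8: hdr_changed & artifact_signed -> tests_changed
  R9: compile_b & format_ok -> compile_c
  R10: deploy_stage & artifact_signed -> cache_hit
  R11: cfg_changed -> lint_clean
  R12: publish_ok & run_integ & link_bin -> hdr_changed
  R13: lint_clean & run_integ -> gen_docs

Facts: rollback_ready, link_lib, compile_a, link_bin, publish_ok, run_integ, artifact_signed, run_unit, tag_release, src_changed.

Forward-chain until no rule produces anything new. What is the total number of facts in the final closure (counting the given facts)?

21

[1] R5 [run_integ & tag_release & rollback_ready -> deploy_prod]; R7 [link_lib & link_bin -> cfg_changed]; R12 [publish_ok & run_integ & link_bin -> hdr_changed]. ⇒ new: deploy_prod, cfg_changed, hdr_changed.
[2] R8 [hdr_changed & artifact_signed -> tests_changed]; R11 [cfg_changed -> lint_clean]. ⇒ new: tests_changed, lint_clean.
[3] R6 [tests_changed -> cache_stale]; R13 [lint_clean & run_integ -> gen_docs]. ⇒ new: cache_stale, gen_docs.
[4] R1 [gen_docs & cfg_changed -> cond_2]; R3 [gen_docs -> compile_b]; R4 [cache_stale & deploy_prod -> format_ok]. ⇒ new: cond_2, compile_b, format_ok.
[5] R9 [compile_b & format_ok -> compile_c]. ⇒ new: compile_c.
Closure: {artifact_signed, cache_stale, cfg_changed, compile_a, compile_b, compile_c, cond_2, deploy_prod, format_ok, gen_docs, hdr_changed, link_bin, link_lib, lint_clean, publish_ok, rollback_ready, run_integ, run_unit, src_changed, tag_release, tests_changed} — 21 facts.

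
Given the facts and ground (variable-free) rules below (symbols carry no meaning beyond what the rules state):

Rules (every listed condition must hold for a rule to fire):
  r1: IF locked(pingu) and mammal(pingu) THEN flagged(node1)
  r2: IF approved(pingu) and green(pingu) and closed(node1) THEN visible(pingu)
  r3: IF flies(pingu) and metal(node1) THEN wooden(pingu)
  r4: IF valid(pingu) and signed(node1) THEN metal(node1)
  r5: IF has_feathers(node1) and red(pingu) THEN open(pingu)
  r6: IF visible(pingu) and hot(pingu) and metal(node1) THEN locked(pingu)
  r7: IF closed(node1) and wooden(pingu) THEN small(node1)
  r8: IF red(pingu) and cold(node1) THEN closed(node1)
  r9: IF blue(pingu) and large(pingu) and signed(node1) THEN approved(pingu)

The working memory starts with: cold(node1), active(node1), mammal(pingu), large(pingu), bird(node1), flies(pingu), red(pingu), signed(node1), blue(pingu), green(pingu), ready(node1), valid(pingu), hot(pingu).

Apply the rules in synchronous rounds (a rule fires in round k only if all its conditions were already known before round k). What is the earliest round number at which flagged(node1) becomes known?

4

Round 1 fires r4, r8, r9, giving metal(node1), closed(node1), approved(pingu).
Round 2 fires r2, r3, giving visible(pingu), wooden(pingu).
Round 3 fires r6, r7, giving locked(pingu), small(node1).
Round 4 fires r1, giving flagged(node1).
flagged(node1) first appears in round 4.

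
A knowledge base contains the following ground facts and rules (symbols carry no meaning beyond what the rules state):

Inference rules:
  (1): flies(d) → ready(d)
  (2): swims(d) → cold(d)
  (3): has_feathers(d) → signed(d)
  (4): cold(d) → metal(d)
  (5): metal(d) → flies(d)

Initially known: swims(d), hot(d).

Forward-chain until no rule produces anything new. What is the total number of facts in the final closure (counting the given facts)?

6

[1] (2) [swims(d) → cold(d)]. ⇒ new: cold(d).
[2] (4) [cold(d) → metal(d)]. ⇒ new: metal(d).
[3] (5) [metal(d) → flies(d)]. ⇒ new: flies(d).
[4] (1) [flies(d) → ready(d)]. ⇒ new: ready(d).
Closure: {cold(d), flies(d), hot(d), metal(d), ready(d), swims(d)} — 6 facts.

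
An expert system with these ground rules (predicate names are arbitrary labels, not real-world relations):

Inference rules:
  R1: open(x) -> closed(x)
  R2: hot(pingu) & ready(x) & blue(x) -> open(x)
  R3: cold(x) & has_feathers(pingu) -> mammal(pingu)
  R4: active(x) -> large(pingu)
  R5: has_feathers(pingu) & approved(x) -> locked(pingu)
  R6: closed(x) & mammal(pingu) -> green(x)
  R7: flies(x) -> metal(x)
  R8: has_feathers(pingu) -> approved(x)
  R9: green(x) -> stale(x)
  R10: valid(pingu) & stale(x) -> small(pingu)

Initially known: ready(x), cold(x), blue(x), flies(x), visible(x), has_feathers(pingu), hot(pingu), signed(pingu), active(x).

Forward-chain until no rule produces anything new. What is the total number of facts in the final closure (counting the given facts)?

18

Round 1: R2 [hot(pingu) & ready(x) & blue(x) -> open(x)]; R3 [cold(x) & has_feathers(pingu) -> mammal(pingu)]; R4 [active(x) -> large(pingu)]; R7 [flies(x) -> metal(x)]; R8 [has_feathers(pingu) -> approved(x)]. Adds open(x), mammal(pingu), large(pingu), metal(x), approved(x).
Round 2: R1 [open(x) -> closed(x)]; R5 [has_feathers(pingu) & approved(x) -> locked(pingu)]. Adds closed(x), locked(pingu).
Round 3: R6 [closed(x) & mammal(pingu) -> green(x)]. Adds green(x).
Round 4: R9 [green(x) -> stale(x)]. Adds stale(x).
Closure: {active(x), approved(x), blue(x), closed(x), cold(x), flies(x), green(x), has_feathers(pingu), hot(pingu), large(pingu), locked(pingu), mammal(pingu), metal(x), open(x), ready(x), signed(pingu), stale(x), visible(x)} — 18 facts.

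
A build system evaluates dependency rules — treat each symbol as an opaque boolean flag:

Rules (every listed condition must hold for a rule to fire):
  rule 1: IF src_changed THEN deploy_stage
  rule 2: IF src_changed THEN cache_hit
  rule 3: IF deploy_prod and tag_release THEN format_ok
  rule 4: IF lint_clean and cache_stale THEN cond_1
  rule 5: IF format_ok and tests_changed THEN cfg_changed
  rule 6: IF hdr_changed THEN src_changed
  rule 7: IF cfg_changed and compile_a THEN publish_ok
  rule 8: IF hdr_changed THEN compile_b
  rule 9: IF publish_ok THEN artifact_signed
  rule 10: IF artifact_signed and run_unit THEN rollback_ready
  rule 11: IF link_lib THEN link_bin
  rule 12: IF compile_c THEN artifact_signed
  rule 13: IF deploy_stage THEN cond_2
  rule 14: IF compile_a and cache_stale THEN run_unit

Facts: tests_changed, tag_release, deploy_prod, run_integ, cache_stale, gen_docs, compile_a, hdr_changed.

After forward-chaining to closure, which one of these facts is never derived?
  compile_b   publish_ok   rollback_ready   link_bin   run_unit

Round 1 fires rule 3, rule 6, rule 8, rule 14, giving format_ok, src_changed, compile_b, run_unit.
Round 2 fires rule 1, rule 2, rule 5, giving deploy_stage, cache_hit, cfg_changed.
Round 3 fires rule 7, rule 13, giving publish_ok, cond_2.
Round 4 fires rule 9, giving artifact_signed.
Round 5 fires rule 10, giving rollback_ready.
Derived: compile_b (round 1), run_unit (round 1), publish_ok (round 3), rollback_ready (round 5). link_bin never appears in any round.

link_bin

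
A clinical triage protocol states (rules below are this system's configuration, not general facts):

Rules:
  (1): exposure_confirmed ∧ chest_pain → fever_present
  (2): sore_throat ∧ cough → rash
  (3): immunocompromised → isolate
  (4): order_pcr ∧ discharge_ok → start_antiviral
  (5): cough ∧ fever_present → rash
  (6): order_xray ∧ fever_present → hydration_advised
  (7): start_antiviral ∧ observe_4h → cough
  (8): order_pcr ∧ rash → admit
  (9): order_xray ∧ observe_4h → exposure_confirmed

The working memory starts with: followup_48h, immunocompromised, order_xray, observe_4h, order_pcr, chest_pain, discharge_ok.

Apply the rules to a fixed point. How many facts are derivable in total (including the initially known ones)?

15

Round 1 fires (3), (4), (9), giving isolate, start_antiviral, exposure_confirmed.
Round 2 fires (1), (7), giving fever_present, cough.
Round 3 fires (5), (6), giving rash, hydration_advised.
Round 4 fires (8), giving admit.
Closure: {admit, chest_pain, cough, discharge_ok, exposure_confirmed, fever_present, followup_48h, hydration_advised, immunocompromised, isolate, observe_4h, order_pcr, order_xray, rash, start_antiviral} — 15 facts.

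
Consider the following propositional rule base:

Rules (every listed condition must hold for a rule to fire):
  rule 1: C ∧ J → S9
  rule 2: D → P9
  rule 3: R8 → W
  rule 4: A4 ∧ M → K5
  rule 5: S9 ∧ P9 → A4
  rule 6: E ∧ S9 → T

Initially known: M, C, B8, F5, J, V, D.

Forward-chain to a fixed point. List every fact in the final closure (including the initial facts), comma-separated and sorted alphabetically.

Round 1: rule 1 [C ∧ J → S9]; rule 2 [D → P9]. Adds S9, P9.
Round 2: rule 5 [S9 ∧ P9 → A4]. Adds A4.
Round 3: rule 4 [A4 ∧ M → K5]. Adds K5.

A4, B8, C, D, F5, J, K5, M, P9, S9, V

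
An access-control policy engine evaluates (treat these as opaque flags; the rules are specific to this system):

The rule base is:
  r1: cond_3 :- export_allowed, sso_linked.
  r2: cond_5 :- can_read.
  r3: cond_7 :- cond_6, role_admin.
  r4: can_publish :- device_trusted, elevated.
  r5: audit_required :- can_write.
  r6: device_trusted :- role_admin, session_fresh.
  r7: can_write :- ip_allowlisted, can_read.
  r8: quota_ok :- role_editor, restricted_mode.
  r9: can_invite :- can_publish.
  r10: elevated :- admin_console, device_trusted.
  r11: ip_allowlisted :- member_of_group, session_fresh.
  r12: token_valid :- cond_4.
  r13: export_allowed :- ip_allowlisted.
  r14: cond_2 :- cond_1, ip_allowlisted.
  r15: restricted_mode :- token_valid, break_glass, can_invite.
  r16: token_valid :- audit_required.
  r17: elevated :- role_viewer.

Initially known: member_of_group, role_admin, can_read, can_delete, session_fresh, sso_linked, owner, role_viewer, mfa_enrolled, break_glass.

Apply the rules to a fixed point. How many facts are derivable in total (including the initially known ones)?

22

[1] r2 [cond_5 :- can_read.]; r6 [device_trusted :- role_admin, session_fresh.]; r11 [ip_allowlisted :- member_of_group, session_fresh.]; r17 [elevated :- role_viewer.]. ⇒ new: cond_5, device_trusted, ip_allowlisted, elevated.
[2] r4 [can_publish :- device_trusted, elevated.]; r7 [can_write :- ip_allowlisted, can_read.]; r13 [export_allowed :- ip_allowlisted.]. ⇒ new: can_publish, can_write, export_allowed.
[3] r1 [cond_3 :- export_allowed, sso_linked.]; r5 [audit_required :- can_write.]; r9 [can_invite :- can_publish.]. ⇒ new: cond_3, audit_required, can_invite.
[4] r16 [token_valid :- audit_required.]. ⇒ new: token_valid.
[5] r15 [restricted_mode :- token_valid, break_glass, can_invite.]. ⇒ new: restricted_mode.
Closure: {audit_required, break_glass, can_delete, can_invite, can_publish, can_read, can_write, cond_3, cond_5, device_trusted, elevated, export_allowed, ip_allowlisted, member_of_group, mfa_enrolled, owner, restricted_mode, role_admin, role_viewer, session_fresh, sso_linked, token_valid} — 22 facts.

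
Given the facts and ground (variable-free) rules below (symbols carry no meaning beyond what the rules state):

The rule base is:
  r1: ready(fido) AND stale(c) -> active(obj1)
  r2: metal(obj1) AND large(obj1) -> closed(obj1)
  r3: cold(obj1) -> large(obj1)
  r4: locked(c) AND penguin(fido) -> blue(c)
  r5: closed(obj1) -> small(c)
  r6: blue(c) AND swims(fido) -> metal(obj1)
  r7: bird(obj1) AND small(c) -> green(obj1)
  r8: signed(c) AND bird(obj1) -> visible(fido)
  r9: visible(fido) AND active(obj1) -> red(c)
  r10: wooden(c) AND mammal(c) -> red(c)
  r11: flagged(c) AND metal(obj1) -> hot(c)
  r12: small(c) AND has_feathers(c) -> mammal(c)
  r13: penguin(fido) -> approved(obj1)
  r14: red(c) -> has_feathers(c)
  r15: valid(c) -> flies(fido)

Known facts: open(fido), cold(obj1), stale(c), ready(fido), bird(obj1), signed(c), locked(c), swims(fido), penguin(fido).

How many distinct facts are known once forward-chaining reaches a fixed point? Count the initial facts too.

Round 1 — r1, r3, r4, r8, r13, derive active(obj1), large(obj1), blue(c), visible(fido), approved(obj1).
Round 2 — r6, r9, derive metal(obj1), red(c).
Round 3 — r2, r14, derive closed(obj1), has_feathers(c).
Round 4 — r5, derive small(c).
Round 5 — r7, r12, derive green(obj1), mammal(c).
Closure: {active(obj1), approved(obj1), bird(obj1), blue(c), closed(obj1), cold(obj1), green(obj1), has_feathers(c), large(obj1), locked(c), mammal(c), metal(obj1), open(fido), penguin(fido), ready(fido), red(c), signed(c), small(c), stale(c), swims(fido), visible(fido)} — 21 facts.

21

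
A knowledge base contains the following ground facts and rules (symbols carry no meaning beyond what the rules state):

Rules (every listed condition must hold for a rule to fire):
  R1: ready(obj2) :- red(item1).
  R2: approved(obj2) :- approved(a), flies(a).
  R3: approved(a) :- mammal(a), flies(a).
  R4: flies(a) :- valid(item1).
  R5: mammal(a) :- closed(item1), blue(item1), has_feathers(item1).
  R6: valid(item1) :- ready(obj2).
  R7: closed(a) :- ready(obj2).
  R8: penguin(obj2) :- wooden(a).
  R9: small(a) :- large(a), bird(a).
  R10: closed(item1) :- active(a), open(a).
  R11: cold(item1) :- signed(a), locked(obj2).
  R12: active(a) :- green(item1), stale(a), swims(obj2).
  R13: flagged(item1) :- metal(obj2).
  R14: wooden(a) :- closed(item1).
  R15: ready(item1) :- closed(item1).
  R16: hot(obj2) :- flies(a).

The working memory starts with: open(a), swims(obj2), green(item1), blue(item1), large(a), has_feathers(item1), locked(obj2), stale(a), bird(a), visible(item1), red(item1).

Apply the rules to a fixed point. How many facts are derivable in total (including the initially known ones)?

Round 1: R1 [ready(obj2) :- red(item1).]; R9 [small(a) :- large(a), bird(a).]; R12 [active(a) :- green(item1), stale(a), swims(obj2).]. New: ready(obj2), small(a), active(a).
Round 2: R6 [valid(item1) :- ready(obj2).]; R7 [closed(a) :- ready(obj2).]; R10 [closed(item1) :- active(a), open(a).]. New: valid(item1), closed(a), closed(item1).
Round 3: R4 [flies(a) :- valid(item1).]; R5 [mammal(a) :- closed(item1), blue(item1), has_feathers(item1).]; R14 [wooden(a) :- closed(item1).]; R15 [ready(item1) :- closed(item1).]. New: flies(a), mammal(a), wooden(a), ready(item1).
Round 4: R3 [approved(a) :- mammal(a), flies(a).]; R8 [penguin(obj2) :- wooden(a).]; R16 [hot(obj2) :- flies(a).]. New: approved(a), penguin(obj2), hot(obj2).
Round 5: R2 [approved(obj2) :- approved(a), flies(a).]. New: approved(obj2).
Closure: {active(a), approved(a), approved(obj2), bird(a), blue(item1), closed(a), closed(item1), flies(a), green(item1), has_feathers(item1), hot(obj2), large(a), locked(obj2), mammal(a), open(a), penguin(obj2), ready(item1), ready(obj2), red(item1), small(a), stale(a), swims(obj2), valid(item1), visible(item1), wooden(a)} — 25 facts.

25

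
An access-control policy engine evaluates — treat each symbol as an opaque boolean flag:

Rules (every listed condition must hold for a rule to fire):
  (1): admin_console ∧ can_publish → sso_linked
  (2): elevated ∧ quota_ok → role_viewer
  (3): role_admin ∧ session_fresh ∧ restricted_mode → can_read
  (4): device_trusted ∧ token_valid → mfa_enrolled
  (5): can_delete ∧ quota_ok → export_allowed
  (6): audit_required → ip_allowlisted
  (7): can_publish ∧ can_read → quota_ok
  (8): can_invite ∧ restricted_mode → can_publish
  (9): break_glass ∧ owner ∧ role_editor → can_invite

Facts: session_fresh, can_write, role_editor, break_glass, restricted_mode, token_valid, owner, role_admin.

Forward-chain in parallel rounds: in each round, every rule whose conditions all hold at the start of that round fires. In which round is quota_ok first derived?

3

[1] (3) [role_admin ∧ session_fresh ∧ restricted_mode → can_read]; (9) [break_glass ∧ owner ∧ role_editor → can_invite]. ⇒ new: can_read, can_invite.
[2] (8) [can_invite ∧ restricted_mode → can_publish]. ⇒ new: can_publish.
[3] (7) [can_publish ∧ can_read → quota_ok]. ⇒ new: quota_ok.
quota_ok first appears in round 3.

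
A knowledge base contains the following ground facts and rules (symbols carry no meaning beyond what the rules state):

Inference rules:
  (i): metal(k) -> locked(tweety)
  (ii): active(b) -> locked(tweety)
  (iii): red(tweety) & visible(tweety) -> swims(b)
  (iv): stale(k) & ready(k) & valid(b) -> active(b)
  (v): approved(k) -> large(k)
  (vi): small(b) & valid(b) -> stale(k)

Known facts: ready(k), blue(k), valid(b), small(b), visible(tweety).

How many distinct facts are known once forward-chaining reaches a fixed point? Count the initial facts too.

Round 1: (vi) [small(b) & valid(b) -> stale(k)]. Adds stale(k).
Round 2: (iv) [stale(k) & ready(k) & valid(b) -> active(b)]. Adds active(b).
Round 3: (ii) [active(b) -> locked(tweety)]. Adds locked(tweety).
Closure: {active(b), blue(k), locked(tweety), ready(k), small(b), stale(k), valid(b), visible(tweety)} — 8 facts.

8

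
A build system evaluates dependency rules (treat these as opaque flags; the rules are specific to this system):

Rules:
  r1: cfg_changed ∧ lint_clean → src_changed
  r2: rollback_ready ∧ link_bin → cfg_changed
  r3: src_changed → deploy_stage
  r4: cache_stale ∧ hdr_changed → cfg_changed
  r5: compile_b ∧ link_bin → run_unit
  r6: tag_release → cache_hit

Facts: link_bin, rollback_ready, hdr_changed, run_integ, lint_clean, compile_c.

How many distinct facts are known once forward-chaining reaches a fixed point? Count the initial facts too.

Round 1 — r2, derive cfg_changed.
Round 2 — r1, derive src_changed.
Round 3 — r3, derive deploy_stage.
Closure: {cfg_changed, compile_c, deploy_stage, hdr_changed, link_bin, lint_clean, rollback_ready, run_integ, src_changed} — 9 facts.

9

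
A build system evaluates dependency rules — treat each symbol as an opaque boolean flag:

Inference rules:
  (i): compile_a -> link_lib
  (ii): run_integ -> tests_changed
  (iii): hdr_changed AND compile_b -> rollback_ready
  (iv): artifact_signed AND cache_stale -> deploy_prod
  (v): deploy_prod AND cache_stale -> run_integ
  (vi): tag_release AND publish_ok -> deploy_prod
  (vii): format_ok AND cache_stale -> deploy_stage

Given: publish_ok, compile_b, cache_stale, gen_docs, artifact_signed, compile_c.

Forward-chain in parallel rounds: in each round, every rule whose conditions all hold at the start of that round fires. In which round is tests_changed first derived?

Round 1: (iv) [artifact_signed AND cache_stale -> deploy_prod]. Adds deploy_prod.
Round 2: (v) [deploy_prod AND cache_stale -> run_integ]. Adds run_integ.
Round 3: (ii) [run_integ -> tests_changed]. Adds tests_changed.
tests_changed first appears in round 3.

3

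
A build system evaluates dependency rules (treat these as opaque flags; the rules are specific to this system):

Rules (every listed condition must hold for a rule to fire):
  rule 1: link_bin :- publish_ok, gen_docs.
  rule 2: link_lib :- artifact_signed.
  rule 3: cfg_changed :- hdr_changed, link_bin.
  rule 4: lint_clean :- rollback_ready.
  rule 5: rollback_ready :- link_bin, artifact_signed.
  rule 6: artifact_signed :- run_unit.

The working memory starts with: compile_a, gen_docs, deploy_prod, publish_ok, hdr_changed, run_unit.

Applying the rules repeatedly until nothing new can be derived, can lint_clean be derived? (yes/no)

Round 1 fires rule 1, rule 6, giving link_bin, artifact_signed.
Round 2 fires rule 2, rule 3, rule 5, giving link_lib, cfg_changed, rollback_ready.
Round 3 fires rule 4, giving lint_clean.
lint_clean appears in round 3, so it is derivable.

yes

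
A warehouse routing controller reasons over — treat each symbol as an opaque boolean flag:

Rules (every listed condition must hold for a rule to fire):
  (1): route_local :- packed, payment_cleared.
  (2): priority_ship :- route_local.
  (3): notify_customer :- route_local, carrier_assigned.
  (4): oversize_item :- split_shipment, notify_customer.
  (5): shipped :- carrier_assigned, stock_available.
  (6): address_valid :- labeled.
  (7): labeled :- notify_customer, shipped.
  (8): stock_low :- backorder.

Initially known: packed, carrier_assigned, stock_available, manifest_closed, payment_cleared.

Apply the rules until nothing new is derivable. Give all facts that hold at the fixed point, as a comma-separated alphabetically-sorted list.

Round 1: (1) [route_local :- packed, payment_cleared.]; (5) [shipped :- carrier_assigned, stock_available.]. New: route_local, shipped.
Round 2: (2) [priority_ship :- route_local.]; (3) [notify_customer :- route_local, carrier_assigned.]. New: priority_ship, notify_customer.
Round 3: (7) [labeled :- notify_customer, shipped.]. New: labeled.
Round 4: (6) [address_valid :- labeled.]. New: address_valid.

address_valid, carrier_assigned, labeled, manifest_closed, notify_customer, packed, payment_cleared, priority_ship, route_local, shipped, stock_available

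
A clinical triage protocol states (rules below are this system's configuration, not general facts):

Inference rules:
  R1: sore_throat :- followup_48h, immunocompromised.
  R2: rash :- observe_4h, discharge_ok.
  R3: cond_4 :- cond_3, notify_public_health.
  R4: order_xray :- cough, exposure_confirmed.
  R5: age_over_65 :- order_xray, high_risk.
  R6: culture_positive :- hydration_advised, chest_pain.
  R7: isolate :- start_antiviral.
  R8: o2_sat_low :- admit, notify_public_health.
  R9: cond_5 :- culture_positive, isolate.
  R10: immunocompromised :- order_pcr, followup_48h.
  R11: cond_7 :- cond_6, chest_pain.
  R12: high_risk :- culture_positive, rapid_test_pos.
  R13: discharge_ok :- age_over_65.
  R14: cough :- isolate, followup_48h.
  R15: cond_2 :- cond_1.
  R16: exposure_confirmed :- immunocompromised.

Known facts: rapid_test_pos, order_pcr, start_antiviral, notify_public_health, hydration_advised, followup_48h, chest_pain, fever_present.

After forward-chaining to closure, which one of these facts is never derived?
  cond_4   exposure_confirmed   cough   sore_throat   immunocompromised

[1] R6 [culture_positive :- hydration_advised, chest_pain.]; R7 [isolate :- start_antiviral.]; R10 [immunocompromised :- order_pcr, followup_48h.]. ⇒ new: culture_positive, isolate, immunocompromised.
[2] R1 [sore_throat :- followup_48h, immunocompromised.]; R9 [cond_5 :- culture_positive, isolate.]; R12 [high_risk :- culture_positive, rapid_test_pos.]; R14 [cough :- isolate, followup_48h.]; R16 [exposure_confirmed :- immunocompromised.]. ⇒ new: sore_throat, cond_5, high_risk, cough, exposure_confirmed.
[3] R4 [order_xray :- cough, exposure_confirmed.]. ⇒ new: order_xray.
[4] R5 [age_over_65 :- order_xray, high_risk.]. ⇒ new: age_over_65.
[5] R13 [discharge_ok :- age_over_65.]. ⇒ new: discharge_ok.
Derived: cough (round 2), immunocompromised (round 1), exposure_confirmed (round 2), sore_throat (round 2). cond_4 never appears in any round.

cond_4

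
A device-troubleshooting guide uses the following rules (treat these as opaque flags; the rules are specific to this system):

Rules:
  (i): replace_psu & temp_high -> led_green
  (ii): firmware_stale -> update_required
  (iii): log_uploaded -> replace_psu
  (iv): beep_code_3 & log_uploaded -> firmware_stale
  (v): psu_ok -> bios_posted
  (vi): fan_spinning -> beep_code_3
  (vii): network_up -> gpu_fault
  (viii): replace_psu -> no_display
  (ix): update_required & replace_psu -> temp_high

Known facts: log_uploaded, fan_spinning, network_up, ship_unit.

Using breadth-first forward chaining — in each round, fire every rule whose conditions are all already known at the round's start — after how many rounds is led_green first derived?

5

Round 1: (iii) [log_uploaded -> replace_psu]; (vi) [fan_spinning -> beep_code_3]; (vii) [network_up -> gpu_fault]. New: replace_psu, beep_code_3, gpu_fault.
Round 2: (iv) [beep_code_3 & log_uploaded -> firmware_stale]; (viii) [replace_psu -> no_display]. New: firmware_stale, no_display.
Round 3: (ii) [firmware_stale -> update_required]. New: update_required.
Round 4: (ix) [update_required & replace_psu -> temp_high]. New: temp_high.
Round 5: (i) [replace_psu & temp_high -> led_green]. New: led_green.
led_green first appears in round 5.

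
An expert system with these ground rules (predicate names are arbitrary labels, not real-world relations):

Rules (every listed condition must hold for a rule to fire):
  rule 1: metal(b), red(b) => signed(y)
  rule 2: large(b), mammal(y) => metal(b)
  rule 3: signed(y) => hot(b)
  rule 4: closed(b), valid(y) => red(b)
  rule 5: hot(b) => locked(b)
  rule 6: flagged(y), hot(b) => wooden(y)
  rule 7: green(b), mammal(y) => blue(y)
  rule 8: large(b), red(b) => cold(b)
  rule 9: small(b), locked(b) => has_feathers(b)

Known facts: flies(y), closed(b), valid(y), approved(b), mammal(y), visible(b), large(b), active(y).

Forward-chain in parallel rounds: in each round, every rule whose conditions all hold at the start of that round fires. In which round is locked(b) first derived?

4

Round 1: rule 2 [large(b), mammal(y) => metal(b)]; rule 4 [closed(b), valid(y) => red(b)]. New: metal(b), red(b).
Round 2: rule 1 [metal(b), red(b) => signed(y)]; rule 8 [large(b), red(b) => cold(b)]. New: signed(y), cold(b).
Round 3: rule 3 [signed(y) => hot(b)]. New: hot(b).
Round 4: rule 5 [hot(b) => locked(b)]. New: locked(b).
locked(b) first appears in round 4.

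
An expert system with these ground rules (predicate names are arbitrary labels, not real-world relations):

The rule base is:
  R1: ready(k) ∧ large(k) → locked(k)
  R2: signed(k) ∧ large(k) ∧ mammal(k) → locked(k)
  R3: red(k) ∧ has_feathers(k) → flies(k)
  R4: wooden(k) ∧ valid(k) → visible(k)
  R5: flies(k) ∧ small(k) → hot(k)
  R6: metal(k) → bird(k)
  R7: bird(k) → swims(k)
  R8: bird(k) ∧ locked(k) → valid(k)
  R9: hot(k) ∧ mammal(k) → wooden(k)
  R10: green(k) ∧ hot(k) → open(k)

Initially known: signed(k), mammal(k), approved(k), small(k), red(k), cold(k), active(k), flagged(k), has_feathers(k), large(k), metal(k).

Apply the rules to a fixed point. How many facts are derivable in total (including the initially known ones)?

19

Round 1: R2 [signed(k) ∧ large(k) ∧ mammal(k) → locked(k)]; R3 [red(k) ∧ has_feathers(k) → flies(k)]; R6 [metal(k) → bird(k)]. New: locked(k), flies(k), bird(k).
Round 2: R5 [flies(k) ∧ small(k) → hot(k)]; R7 [bird(k) → swims(k)]; R8 [bird(k) ∧ locked(k) → valid(k)]. New: hot(k), swims(k), valid(k).
Round 3: R9 [hot(k) ∧ mammal(k) → wooden(k)]. New: wooden(k).
Round 4: R4 [wooden(k) ∧ valid(k) → visible(k)]. New: visible(k).
Closure: {active(k), approved(k), bird(k), cold(k), flagged(k), flies(k), has_feathers(k), hot(k), large(k), locked(k), mammal(k), metal(k), red(k), signed(k), small(k), swims(k), valid(k), visible(k), wooden(k)} — 19 facts.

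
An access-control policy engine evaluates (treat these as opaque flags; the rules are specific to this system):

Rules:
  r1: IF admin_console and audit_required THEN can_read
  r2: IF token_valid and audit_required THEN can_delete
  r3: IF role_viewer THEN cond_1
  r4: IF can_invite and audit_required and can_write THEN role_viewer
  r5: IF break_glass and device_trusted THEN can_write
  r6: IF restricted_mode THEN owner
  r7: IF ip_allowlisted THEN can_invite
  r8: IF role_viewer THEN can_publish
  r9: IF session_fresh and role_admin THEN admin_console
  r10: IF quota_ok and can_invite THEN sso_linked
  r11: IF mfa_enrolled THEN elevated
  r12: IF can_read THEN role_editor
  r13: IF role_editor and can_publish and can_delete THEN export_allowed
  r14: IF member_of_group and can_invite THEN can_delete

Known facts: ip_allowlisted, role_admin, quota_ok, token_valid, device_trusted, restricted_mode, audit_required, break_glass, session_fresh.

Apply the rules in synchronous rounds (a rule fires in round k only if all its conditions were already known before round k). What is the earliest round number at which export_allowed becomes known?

[1] r2 [IF token_valid and audit_required THEN can_delete]; r5 [IF break_glass and device_trusted THEN can_write]; r6 [IF restricted_mode THEN owner]; r7 [IF ip_allowlisted THEN can_invite]; r9 [IF session_fresh and role_admin THEN admin_console]. ⇒ new: can_delete, can_write, owner, can_invite, admin_console.
[2] r1 [IF admin_console and audit_required THEN can_read]; r4 [IF can_invite and audit_required and can_write THEN role_viewer]; r10 [IF quota_ok and can_invite THEN sso_linked]. ⇒ new: can_read, role_viewer, sso_linked.
[3] r3 [IF role_viewer THEN cond_1]; r8 [IF role_viewer THEN can_publish]; r12 [IF can_read THEN role_editor]. ⇒ new: cond_1, can_publish, role_editor.
[4] r13 [IF role_editor and can_publish and can_delete THEN export_allowed]. ⇒ new: export_allowed.
export_allowed first appears in round 4.

4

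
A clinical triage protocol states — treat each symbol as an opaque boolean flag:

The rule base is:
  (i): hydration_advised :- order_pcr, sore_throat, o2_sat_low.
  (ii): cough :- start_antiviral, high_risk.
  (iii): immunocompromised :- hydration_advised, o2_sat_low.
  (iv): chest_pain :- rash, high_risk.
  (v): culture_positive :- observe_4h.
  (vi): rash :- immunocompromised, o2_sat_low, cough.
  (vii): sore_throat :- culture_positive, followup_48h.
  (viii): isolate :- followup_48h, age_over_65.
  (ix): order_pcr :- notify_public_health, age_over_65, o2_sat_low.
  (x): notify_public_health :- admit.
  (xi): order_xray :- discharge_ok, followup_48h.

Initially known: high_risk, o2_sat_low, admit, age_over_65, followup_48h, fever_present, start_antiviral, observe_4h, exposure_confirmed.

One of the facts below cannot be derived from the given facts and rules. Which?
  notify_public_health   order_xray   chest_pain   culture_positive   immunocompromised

order_xray

[1] (ii) [cough :- start_antiviral, high_risk.]; (v) [culture_positive :- observe_4h.]; (viii) [isolate :- followup_48h, age_over_65.]; (x) [notify_public_health :- admit.]. ⇒ new: cough, culture_positive, isolate, notify_public_health.
[2] (vii) [sore_throat :- culture_positive, followup_48h.]; (ix) [order_pcr :- notify_public_health, age_over_65, o2_sat_low.]. ⇒ new: sore_throat, order_pcr.
[3] (i) [hydration_advised :- order_pcr, sore_throat, o2_sat_low.]. ⇒ new: hydration_advised.
[4] (iii) [immunocompromised :- hydration_advised, o2_sat_low.]. ⇒ new: immunocompromised.
[5] (vi) [rash :- immunocompromised, o2_sat_low, cough.]. ⇒ new: rash.
[6] (iv) [chest_pain :- rash, high_risk.]. ⇒ new: chest_pain.
Derived: immunocompromised (round 4), culture_positive (round 1), notify_public_health (round 1), chest_pain (round 6). order_xray never appears in any round.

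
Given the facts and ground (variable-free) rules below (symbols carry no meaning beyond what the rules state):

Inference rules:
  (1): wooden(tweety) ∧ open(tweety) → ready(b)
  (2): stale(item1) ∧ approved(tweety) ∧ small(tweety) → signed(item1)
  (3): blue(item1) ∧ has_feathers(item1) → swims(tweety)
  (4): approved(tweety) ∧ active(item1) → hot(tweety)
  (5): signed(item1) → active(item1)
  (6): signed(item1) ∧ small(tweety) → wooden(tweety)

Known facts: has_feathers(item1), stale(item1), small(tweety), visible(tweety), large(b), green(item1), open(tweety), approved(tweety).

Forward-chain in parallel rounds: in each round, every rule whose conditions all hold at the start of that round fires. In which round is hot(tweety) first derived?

Round 1: (2) [stale(item1) ∧ approved(tweety) ∧ small(tweety) → signed(item1)]. Adds signed(item1).
Round 2: (5) [signed(item1) → active(item1)]; (6) [signed(item1) ∧ small(tweety) → wooden(tweety)]. Adds active(item1), wooden(tweety).
Round 3: (1) [wooden(tweety) ∧ open(tweety) → ready(b)]; (4) [approved(tweety) ∧ active(item1) → hot(tweety)]. Adds ready(b), hot(tweety).
hot(tweety) first appears in round 3.

3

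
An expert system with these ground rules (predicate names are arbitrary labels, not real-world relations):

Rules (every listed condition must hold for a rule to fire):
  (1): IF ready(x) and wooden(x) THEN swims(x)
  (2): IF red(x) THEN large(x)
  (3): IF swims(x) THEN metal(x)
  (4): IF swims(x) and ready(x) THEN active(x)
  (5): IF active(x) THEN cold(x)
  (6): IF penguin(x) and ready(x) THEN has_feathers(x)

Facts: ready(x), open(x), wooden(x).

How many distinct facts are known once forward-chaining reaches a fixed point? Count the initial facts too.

7

[1] (1) [IF ready(x) and wooden(x) THEN swims(x)]. ⇒ new: swims(x).
[2] (3) [IF swims(x) THEN metal(x)]; (4) [IF swims(x) and ready(x) THEN active(x)]. ⇒ new: metal(x), active(x).
[3] (5) [IF active(x) THEN cold(x)]. ⇒ new: cold(x).
Closure: {active(x), cold(x), metal(x), open(x), ready(x), swims(x), wooden(x)} — 7 facts.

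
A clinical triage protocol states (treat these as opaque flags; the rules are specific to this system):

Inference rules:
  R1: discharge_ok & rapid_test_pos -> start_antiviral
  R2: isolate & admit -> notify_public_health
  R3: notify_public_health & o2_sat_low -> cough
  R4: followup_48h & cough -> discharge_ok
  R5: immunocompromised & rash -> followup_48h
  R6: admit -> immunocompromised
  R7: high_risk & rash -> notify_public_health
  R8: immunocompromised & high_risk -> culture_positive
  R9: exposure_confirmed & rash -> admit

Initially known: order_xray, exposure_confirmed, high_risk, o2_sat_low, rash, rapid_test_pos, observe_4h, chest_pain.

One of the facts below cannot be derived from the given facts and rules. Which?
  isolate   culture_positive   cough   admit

Round 1 — R7, R9, derive notify_public_health, admit.
Round 2 — R3, R6, derive cough, immunocompromised.
Round 3 — R5, R8, derive followup_48h, culture_positive.
Round 4 — R4, derive discharge_ok.
Round 5 — R1, derive start_antiviral.
Derived: cough (round 2), culture_positive (round 3), admit (round 1). isolate never appears in any round.

isolate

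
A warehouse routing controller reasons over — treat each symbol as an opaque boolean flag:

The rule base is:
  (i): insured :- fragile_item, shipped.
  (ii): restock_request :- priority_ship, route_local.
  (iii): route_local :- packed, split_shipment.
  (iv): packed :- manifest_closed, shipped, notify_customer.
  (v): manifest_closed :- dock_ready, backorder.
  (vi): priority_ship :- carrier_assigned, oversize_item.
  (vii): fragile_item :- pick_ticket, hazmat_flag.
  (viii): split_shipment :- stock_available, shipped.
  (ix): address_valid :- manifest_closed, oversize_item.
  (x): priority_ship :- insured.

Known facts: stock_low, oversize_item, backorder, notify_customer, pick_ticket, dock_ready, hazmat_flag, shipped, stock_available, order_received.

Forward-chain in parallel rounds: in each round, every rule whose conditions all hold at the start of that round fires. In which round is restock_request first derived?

4

Round 1 — (v), (vii), (viii), derive manifest_closed, fragile_item, split_shipment.
Round 2 — (i), (iv), (ix), derive insured, packed, address_valid.
Round 3 — (iii), (x), derive route_local, priority_ship.
Round 4 — (ii), derive restock_request.
restock_request first appears in round 4.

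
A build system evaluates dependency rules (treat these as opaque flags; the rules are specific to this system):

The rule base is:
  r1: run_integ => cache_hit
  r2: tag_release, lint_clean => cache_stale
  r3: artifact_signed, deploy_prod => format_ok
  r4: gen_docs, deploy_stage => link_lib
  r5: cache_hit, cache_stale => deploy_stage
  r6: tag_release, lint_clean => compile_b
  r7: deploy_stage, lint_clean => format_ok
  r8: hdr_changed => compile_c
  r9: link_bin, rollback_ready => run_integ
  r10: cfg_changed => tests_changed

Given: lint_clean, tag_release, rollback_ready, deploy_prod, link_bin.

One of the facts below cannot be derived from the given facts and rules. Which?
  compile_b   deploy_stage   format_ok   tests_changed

Round 1 — r2, r6, r9, derive cache_stale, compile_b, run_integ.
Round 2 — r1, derive cache_hit.
Round 3 — r5, derive deploy_stage.
Round 4 — r7, derive format_ok.
Derived: deploy_stage (round 3), format_ok (round 4), compile_b (round 1). tests_changed never appears in any round.

tests_changed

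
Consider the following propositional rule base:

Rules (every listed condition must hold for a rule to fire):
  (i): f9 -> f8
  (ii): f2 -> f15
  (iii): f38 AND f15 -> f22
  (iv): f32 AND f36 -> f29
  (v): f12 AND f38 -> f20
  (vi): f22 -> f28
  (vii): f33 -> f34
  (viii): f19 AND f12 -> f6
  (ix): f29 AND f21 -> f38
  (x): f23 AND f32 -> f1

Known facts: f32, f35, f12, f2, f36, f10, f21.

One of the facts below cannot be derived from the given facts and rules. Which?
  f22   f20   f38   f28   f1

[1] (ii) [f2 -> f15]; (iv) [f32 AND f36 -> f29]. ⇒ new: f15, f29.
[2] (ix) [f29 AND f21 -> f38]. ⇒ new: f38.
[3] (iii) [f38 AND f15 -> f22]; (v) [f12 AND f38 -> f20]. ⇒ new: f22, f20.
[4] (vi) [f22 -> f28]. ⇒ new: f28.
Derived: f22 (round 3), f38 (round 2), f28 (round 4), f20 (round 3). f1 never appears in any round.

f1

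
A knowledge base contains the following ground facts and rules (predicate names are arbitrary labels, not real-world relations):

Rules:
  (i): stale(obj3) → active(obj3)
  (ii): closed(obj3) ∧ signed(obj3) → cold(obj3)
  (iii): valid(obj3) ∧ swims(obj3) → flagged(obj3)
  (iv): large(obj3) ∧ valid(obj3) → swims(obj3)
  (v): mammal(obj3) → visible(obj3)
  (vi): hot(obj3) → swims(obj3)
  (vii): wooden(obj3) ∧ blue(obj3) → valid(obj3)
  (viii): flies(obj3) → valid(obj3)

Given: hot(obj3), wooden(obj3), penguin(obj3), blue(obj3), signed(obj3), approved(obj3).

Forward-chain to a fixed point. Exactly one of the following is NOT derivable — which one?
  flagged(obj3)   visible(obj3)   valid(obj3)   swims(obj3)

Round 1 — (vi), (vii), derive swims(obj3), valid(obj3).
Round 2 — (iii), derive flagged(obj3).
Derived: swims(obj3) (round 1), flagged(obj3) (round 2), valid(obj3) (round 1). visible(obj3) never appears in any round.

visible(obj3)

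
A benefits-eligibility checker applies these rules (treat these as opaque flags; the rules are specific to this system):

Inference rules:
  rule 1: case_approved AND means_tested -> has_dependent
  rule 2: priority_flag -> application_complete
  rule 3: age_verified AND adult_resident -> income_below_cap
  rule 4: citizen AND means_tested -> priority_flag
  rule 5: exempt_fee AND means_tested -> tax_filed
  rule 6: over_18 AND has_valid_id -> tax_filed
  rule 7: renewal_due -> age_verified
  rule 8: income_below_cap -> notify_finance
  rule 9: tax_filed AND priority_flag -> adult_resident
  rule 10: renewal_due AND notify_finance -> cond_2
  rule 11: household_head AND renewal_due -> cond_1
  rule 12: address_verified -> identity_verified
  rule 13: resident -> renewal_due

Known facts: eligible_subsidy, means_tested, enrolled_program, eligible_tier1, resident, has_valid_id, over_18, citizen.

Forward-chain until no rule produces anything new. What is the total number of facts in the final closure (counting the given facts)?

17

Round 1 — rule 4, rule 6, rule 13, derive priority_flag, tax_filed, renewal_due.
Round 2 — rule 2, rule 7, rule 9, derive application_complete, age_verified, adult_resident.
Round 3 — rule 3, derive income_below_cap.
Round 4 — rule 8, derive notify_finance.
Round 5 — rule 10, derive cond_2.
Closure: {adult_resident, age_verified, application_complete, citizen, cond_2, eligible_subsidy, eligible_tier1, enrolled_program, has_valid_id, income_below_cap, means_tested, notify_finance, over_18, priority_flag, renewal_due, resident, tax_filed} — 17 facts.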